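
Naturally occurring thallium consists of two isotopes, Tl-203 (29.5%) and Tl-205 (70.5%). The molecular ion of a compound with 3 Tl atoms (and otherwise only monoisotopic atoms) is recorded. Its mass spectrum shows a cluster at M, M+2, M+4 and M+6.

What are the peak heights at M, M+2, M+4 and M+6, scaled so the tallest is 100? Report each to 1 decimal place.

Each Tl atom is independently Tl-203 (p = 0.295) or Tl-205 (q = 0.705); the cluster is the binomial expansion (p + q)^3.
P(M) = 0.295^3 = 0.025672
P(M+2) = 3 × 0.295^2 × 0.705^1 = 0.184058
P(M+4) = 3 × 0.295^1 × 0.705^2 = 0.439867
P(M+6) = 0.705^3 = 0.350403
The M+4 peak is largest (0.439867); scaling to 100 gives 5.8 : 41.8 : 100.0 : 79.7.

5.8 : 41.8 : 100.0 : 79.7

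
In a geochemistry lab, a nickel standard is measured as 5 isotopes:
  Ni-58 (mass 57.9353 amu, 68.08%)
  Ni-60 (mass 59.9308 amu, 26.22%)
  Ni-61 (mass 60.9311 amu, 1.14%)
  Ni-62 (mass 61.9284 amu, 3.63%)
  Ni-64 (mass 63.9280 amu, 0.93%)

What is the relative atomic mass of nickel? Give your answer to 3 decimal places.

Ar = Σ fᵢ·mᵢ = 0.6808 × 57.9353 + 0.2622 × 59.9308 + 0.0114 × 60.9311 + 0.0363 × 61.9284 + 0.0093 × 63.9280
= 39.44235 + 15.71386 + 0.69461 + 2.24800 + 0.59453 = 58.69335 amu

58.693 amu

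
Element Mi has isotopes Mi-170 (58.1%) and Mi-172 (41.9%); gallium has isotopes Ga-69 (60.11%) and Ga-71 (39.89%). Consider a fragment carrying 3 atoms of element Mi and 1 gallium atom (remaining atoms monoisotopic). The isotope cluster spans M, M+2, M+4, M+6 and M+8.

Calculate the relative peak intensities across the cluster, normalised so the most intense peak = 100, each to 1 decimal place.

Element Mi pattern (n=3): 0.19612294 : 0.42431418 : 0.30600282 : 0.07356006
Gallium pattern (n=1): 0.6011 : 0.3989
Convolve the two distributions (both contribute in 2-u steps):
  M: 0.19612294×0.6011 = 0.117889
  M+2: 0.19612294×0.3989 + 0.42431418×0.6011 = 0.333289
  M+4: 0.42431418×0.3989 + 0.30600282×0.6011 = 0.353197
  M+6: 0.30600282×0.3989 + 0.07356006×0.6011 = 0.166281
  M+8: 0.07356006×0.3989 = 0.029343
Scale to base peak (0.353197) = 100: 33.4 : 94.4 : 100.0 : 47.1 : 8.3

33.4 : 94.4 : 100.0 : 47.1 : 8.3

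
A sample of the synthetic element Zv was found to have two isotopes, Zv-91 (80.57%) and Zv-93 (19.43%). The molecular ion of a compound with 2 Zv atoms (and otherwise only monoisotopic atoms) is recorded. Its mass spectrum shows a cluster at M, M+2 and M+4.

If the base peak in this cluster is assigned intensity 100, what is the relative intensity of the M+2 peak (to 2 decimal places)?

(0.8057 + 0.1943)^2 gives M 0.6492, M+2 0.3131, M+4 0.0378; the largest is M.
P(M) = C(2,0) × 0.8057^2 × 0.1943^0 = 1 × 0.64915249 × 1.0000 = 0.649152 (base)
P(M+2) = C(2,1) × 0.8057^1 × 0.1943^1 = 2 × 0.8057 × 0.1943 = 0.313095
Relative intensity = 0.313095 / 0.649152 × 100 = 48.23

48.23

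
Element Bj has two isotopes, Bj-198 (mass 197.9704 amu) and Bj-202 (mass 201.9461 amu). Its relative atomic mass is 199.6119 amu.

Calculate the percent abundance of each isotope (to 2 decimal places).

Writing the weighted mean with unknown fraction x of Bj-198:
197.9704·x + 201.9461·(1 − x) = 199.6119
(197.9704 − 201.9461)·x = 199.6119 − 201.9461
x = -2.3342 / -3.9757 = 0.58712 → 58.71% Bj-198, 41.29% Bj-202.

Bj-198: 58.71%, Bj-202: 41.29%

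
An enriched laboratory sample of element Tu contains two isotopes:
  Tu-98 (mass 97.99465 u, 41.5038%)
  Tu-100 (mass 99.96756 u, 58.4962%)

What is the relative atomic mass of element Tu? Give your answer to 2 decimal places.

Average mass = Σ (abundance × isotope mass) = 0.415038 × 97.99465 + 0.584962 × 99.96756
= 40.671504 + 58.477224 = 99.148728 u

99.15 u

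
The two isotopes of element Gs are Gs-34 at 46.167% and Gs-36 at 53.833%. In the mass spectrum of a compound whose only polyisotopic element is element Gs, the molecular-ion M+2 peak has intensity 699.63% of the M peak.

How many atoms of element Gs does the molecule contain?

6

The M+2/M ratio from n Gs atoms is n · q/p = n · 0.53833/0.46167.
n = 6.9963 × 0.46167/0.53833 = 6.00 ≈ 6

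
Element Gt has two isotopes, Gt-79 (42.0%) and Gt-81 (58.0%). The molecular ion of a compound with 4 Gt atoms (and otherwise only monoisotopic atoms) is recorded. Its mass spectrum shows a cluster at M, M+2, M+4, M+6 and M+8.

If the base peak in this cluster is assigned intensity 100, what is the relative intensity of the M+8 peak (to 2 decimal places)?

Term probabilities: M 0.0311, M+2 0.1719, M+4 0.3560, M+6 0.3278, M+8 0.1132. Base peak = M+4.
P(M+4) = C(4,2) × 0.420^2 × 0.580^2 = 6 × 0.1764 × 0.3364 = 0.356046 (base)
P(M+8) = C(4,4) × 0.420^0 × 0.580^4 = 1 × 1.0000 × 0.11316496 = 0.113165
Relative intensity = 0.113165 / 0.356046 × 100 = 31.78

31.78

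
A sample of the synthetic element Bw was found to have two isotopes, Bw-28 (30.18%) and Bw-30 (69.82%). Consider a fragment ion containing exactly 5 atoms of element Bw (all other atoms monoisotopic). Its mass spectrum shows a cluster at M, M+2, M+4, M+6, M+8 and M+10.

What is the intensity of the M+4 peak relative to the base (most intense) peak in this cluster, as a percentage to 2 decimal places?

37.37%

Term probabilities: M 0.0025, M+2 0.0290, M+4 0.1340, M+6 0.3100, M+8 0.3586, M+10 0.1659. Base peak = M+8.
P(M+8) = C(5,4) × 0.3018^1 × 0.6982^4 = 5 × 0.3018 × 0.23763991 = 0.358599 (base)
P(M+4) = C(5,2) × 0.3018^3 × 0.6982^2 = 10 × 0.02748892 × 0.48748324 = 0.134004
Relative intensity = 0.134004 / 0.358599 × 100 = 37.37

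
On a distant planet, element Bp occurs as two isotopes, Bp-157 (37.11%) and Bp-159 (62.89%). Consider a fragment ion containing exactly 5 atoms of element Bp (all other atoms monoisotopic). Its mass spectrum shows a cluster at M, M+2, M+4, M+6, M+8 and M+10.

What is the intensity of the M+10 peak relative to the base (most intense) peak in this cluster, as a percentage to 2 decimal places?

Binomial terms of (0.3711 + 0.6289)^5: M 0.0070, M+2 0.0596, M+4 0.2021, M+6 0.3426, M+8 0.2903, M+10 0.0984 → M+6 is the base peak.
P(M+6) = C(5,3) × 0.3711^2 × 0.6289^3 = 10 × 0.13771521 × 0.24873952 = 0.342552 (base)
P(M+10) = C(5,5) × 0.3711^0 × 0.6289^5 = 1 × 1.0000 × 0.09838026 = 0.098380
Relative intensity = 0.098380 / 0.342552 × 100 = 28.72

28.72%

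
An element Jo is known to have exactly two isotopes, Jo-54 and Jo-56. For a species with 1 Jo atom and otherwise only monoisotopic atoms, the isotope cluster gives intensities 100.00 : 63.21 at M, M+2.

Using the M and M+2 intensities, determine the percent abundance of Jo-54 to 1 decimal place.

If p is the fraction of Jo that is Jo-54, then I(M+2)/I(M) = [C(1,1)·p^0·(1−p)] / p^1 = 1·(1−p)/p = 63.21/100.00 = 0.6321
(1−p)/p = 0.6321/1 = 0.6321  ⇒  p = 1/(1 + 0.6321) = 0.6127
Jo-54: 61.3%, Jo-56: 38.7%.

61.3%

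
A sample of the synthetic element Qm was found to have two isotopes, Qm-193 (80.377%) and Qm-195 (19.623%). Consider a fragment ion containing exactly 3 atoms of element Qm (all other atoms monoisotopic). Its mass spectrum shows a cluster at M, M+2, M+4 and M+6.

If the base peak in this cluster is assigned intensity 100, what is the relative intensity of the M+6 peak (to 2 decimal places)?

Term probabilities: M 0.5193, M+2 0.3803, M+4 0.0929, M+6 0.0076. Base peak = M.
P(M) = C(3,0) × 0.80377^3 × 0.19623^0 = 1 × 0.51927256 × 1.0000 = 0.519273 (base)
P(M+6) = C(3,3) × 0.80377^0 × 0.19623^3 = 1 × 1.0000 × 0.00755607 = 0.007556
Relative intensity = 0.007556 / 0.519273 × 100 = 1.46

1.46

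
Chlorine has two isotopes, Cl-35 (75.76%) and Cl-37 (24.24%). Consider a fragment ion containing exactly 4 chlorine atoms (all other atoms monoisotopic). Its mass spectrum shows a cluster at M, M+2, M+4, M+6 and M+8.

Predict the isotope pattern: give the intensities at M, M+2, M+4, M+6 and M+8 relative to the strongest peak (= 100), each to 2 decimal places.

The 4 Cl atoms are independent, so intensities follow the terms of (0.7576 + 0.2424)^4.
P(M) = 0.7576^4 = 0.329428
P(M+2) = 4 × 0.7576^3 × 0.2424^1 = 0.421612
P(M+4) = 6 × 0.7576^2 × 0.2424^2 = 0.202347
P(M+6) = 4 × 0.7576^1 × 0.2424^3 = 0.043162
P(M+8) = 0.2424^4 = 0.003452
The M+2 peak is largest (0.421612); scaling to 100 gives 78.14 : 100.00 : 47.99 : 10.24 : 0.82.

78.14 : 100.00 : 47.99 : 10.24 : 0.82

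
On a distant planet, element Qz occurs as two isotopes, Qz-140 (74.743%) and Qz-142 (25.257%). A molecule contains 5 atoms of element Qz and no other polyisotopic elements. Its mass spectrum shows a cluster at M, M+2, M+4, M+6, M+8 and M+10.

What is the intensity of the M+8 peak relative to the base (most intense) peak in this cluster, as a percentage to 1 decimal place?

3.9%

Binomial terms of (0.74743 + 0.25257)^5: M 0.2333, M+2 0.3941, M+4 0.2664, M+6 0.0900, M+8 0.0152, M+10 0.0010 → M+2 is the base peak.
P(M+2) = C(5,1) × 0.74743^4 × 0.25257^1 = 5 × 0.31209162 × 0.25257 = 0.394125 (base)
P(M+8) = C(5,4) × 0.74743^1 × 0.25257^4 = 5 × 0.74743 × 0.00406937 = 0.015208
Relative intensity = 0.015208 / 0.394125 × 100 = 3.9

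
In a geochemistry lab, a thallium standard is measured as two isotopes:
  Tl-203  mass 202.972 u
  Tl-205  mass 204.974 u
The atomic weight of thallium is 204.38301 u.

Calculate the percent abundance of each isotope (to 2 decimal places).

Tl-203: 29.52%, Tl-205: 70.48%

Let x be the fractional abundance of Tl-203; then Tl-205 has abundance 1 − x.
202.972·x + 204.974·(1 − x) = 204.38301
(202.972 − 204.974)·x = 204.38301 − 204.974
x = -0.59099 / -2.002 = 0.29520 → 29.52% Tl-203, 70.48% Tl-205.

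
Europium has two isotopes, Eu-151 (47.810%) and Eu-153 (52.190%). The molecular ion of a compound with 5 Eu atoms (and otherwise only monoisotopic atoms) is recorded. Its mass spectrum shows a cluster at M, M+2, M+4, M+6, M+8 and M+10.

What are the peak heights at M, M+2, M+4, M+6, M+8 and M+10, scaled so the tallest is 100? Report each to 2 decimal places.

The 5 Eu atoms are independent, so intensities follow the terms of (0.47810 + 0.52190)^5.
P(M) = 0.47810^5 = 0.024980
P(M+2) = 5 × 0.47810^4 × 0.52190^1 = 0.136343
P(M+4) = 10 × 0.47810^3 × 0.52190^2 = 0.297667
P(M+6) = 10 × 0.47810^2 × 0.52190^3 = 0.324937
P(M+8) = 5 × 0.47810^1 × 0.52190^4 = 0.177353
P(M+10) = 0.52190^5 = 0.038720
The M+6 peak is largest (0.324937); scaling to 100 gives 7.69 : 41.96 : 91.61 : 100.00 : 54.58 : 11.92.

7.69 : 41.96 : 91.61 : 100.00 : 54.58 : 11.92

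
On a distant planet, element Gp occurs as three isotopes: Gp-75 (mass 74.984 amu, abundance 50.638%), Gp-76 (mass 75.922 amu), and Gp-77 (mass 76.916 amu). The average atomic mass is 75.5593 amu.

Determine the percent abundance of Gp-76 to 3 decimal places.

Let x and y be the fractions of Gp-76 and Gp-77. Then x + y = 1 − 0.50638 = 0.49362 and 75.922x + 76.916y = 75.5593 − 0.50638×74.984 = 37.58890208.
Substituting: 75.922x + 76.916(0.49362 − x) = 37.58890208
(75.922 − 76.916)x = -0.37837384  ⇒  x = 0.38066, y = 0.11296
Gp-76: 38.066%, Gp-77: 11.296%.

38.066%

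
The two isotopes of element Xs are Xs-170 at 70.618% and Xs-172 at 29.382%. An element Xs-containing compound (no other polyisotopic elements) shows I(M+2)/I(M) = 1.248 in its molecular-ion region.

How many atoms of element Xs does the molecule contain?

With n Xs atoms, P(M+2)/P(M) = C(n,1)·p^(n−1)q / p^n = n·q/p = n · 0.29382/0.70618.
n = 1.248 × 0.70618/0.29382 = 3.00 ≈ 3

3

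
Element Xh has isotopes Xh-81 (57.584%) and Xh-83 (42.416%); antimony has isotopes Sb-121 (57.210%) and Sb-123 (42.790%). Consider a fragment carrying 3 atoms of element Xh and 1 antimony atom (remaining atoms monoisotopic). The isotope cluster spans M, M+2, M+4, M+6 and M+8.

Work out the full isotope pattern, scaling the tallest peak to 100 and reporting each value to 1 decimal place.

Element Xh pattern (n=3): 0.19094377 : 0.42194381 : 0.31080107 : 0.07631135
Antimony pattern (n=1): 0.5721 : 0.4279
Convolve the two distributions (both contribute in 2-u steps):
  M: 0.19094377×0.5721 = 0.109239
  M+2: 0.19094377×0.4279 + 0.42194381×0.5721 = 0.323099
  M+4: 0.42194381×0.4279 + 0.31080107×0.5721 = 0.358359
  M+6: 0.31080107×0.4279 + 0.07631135×0.5721 = 0.176650
  M+8: 0.07631135×0.4279 = 0.032654
Scale to base peak (0.358359) = 100: 30.5 : 90.2 : 100.0 : 49.3 : 9.1

30.5 : 90.2 : 100.0 : 49.3 : 9.1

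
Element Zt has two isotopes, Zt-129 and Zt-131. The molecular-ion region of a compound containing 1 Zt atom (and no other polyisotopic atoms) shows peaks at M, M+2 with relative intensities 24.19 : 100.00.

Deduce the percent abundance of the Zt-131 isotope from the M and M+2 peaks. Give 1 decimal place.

80.5%

Let p = fractional abundance of Zt-129. I(M+2)/I(M) = [C(1,1)·p^0·(1−p)] / p^1 = 1·(1−p)/p = 100.00/24.19 = 4.1339
(1−p)/p = 4.1339/1 = 4.1339  ⇒  p = 1/(1 + 4.1339) = 0.1948
Zt-129: 19.5%, Zt-131: 80.5%.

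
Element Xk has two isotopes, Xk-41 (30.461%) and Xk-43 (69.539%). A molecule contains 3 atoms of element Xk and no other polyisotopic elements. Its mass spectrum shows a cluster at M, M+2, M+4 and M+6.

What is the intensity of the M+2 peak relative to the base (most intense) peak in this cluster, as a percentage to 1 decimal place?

Term probabilities: M 0.0283, M+2 0.1936, M+4 0.4419, M+6 0.3363. Base peak = M+4.
P(M+4) = C(3,2) × 0.30461^1 × 0.69539^2 = 3 × 0.30461 × 0.48356725 = 0.441898 (base)
P(M+2) = C(3,1) × 0.30461^2 × 0.69539^1 = 3 × 0.09278725 × 0.69539 = 0.193570
Relative intensity = 0.193570 / 0.441898 × 100 = 43.8

43.8%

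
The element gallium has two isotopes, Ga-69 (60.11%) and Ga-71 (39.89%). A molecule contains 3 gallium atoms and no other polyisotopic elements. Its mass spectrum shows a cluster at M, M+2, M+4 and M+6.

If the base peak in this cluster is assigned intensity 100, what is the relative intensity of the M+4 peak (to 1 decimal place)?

66.4

(0.6011 + 0.3989)^3 gives M 0.2172, M+2 0.4324, M+4 0.2869, M+6 0.0635; the largest is M+2.
P(M+2) = C(3,1) × 0.6011^2 × 0.3989^1 = 3 × 0.36132121 × 0.3989 = 0.432393 (base)
P(M+4) = C(3,2) × 0.6011^1 × 0.3989^2 = 3 × 0.6011 × 0.15912121 = 0.286943
Relative intensity = 0.286943 / 0.432393 × 100 = 66.4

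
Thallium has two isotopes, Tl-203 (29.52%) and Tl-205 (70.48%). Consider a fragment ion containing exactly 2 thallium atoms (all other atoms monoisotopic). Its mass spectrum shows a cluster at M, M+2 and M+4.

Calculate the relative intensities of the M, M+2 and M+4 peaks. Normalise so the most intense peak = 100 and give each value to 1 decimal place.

17.5 : 83.8 : 100.0

Each Tl atom is independently Tl-203 (p = 0.2952) or Tl-205 (q = 0.7048); the cluster is the binomial expansion (p + q)^2.
P(M) = 0.2952^2 = 0.087143
P(M+2) = 2 × 0.2952^1 × 0.7048^1 = 0.416114
P(M+4) = 0.7048^2 = 0.496743
The M+4 peak is largest (0.496743); scaling to 100 gives 17.5 : 83.8 : 100.0.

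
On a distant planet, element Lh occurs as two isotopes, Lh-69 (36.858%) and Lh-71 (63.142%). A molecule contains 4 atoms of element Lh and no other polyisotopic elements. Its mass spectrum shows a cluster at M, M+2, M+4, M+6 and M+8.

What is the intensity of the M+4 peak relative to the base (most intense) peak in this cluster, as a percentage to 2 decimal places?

87.56%

Binomial terms of (0.36858 + 0.63142)^4: M 0.0185, M+2 0.1265, M+4 0.3250, M+6 0.3711, M+8 0.1590 → M+6 is the base peak.
P(M+6) = C(4,3) × 0.36858^1 × 0.63142^3 = 4 × 0.36858 × 0.25174161 = 0.371148 (base)
P(M+4) = C(4,2) × 0.36858^2 × 0.63142^2 = 6 × 0.13585122 × 0.39869122 = 0.324976
Relative intensity = 0.324976 / 0.371148 × 100 = 87.56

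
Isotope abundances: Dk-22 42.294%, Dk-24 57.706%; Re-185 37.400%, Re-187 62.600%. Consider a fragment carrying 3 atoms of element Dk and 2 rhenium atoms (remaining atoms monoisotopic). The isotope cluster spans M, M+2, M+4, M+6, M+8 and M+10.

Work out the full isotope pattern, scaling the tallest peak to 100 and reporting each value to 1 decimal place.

3.1 : 22.8 : 67.5 : 100.0 : 73.8 : 21.8

Element Dk pattern (n=3): 0.07565476 : 0.30967044 : 0.42251483 : 0.19215997
Rhenium pattern (n=2): 0.139876 : 0.468248 : 0.391876
Convolve the two distributions (both contribute in 2-u steps):
  M: 0.07565476×0.139876 = 0.010582
  M+2: 0.07565476×0.468248 + 0.30967044×0.139876 = 0.078741
  M+4: 0.07565476×0.391876 + 0.30967044×0.468248 + 0.42251483×0.139876 = 0.233750
  M+6: 0.30967044×0.391876 + 0.42251483×0.468248 + 0.19215997×0.139876 = 0.346073
  M+8: 0.42251483×0.391876 + 0.19215997×0.468248 = 0.255552
  M+10: 0.19215997×0.391876 = 0.075303
Scale to base peak (0.346073) = 100: 3.1 : 22.8 : 67.5 : 100.0 : 73.8 : 21.8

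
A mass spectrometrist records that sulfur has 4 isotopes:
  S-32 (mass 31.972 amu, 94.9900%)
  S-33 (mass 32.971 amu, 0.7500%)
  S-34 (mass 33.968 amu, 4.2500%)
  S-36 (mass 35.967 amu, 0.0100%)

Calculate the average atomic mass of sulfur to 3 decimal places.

Ar = Σ fᵢ·mᵢ = 0.949900 × 31.972 + 0.007500 × 32.971 + 0.042500 × 33.968 + 0.000100 × 35.967
= 30.3702 + 0.2473 + 1.4436 + 0.0036 = 32.0647 amu

32.065 amu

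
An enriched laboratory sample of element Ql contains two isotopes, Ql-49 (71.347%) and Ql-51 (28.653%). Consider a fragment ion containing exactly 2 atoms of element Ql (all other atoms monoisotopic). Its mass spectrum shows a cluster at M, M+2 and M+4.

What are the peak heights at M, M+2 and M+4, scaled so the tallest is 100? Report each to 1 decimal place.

Expanding (0.71347 + 0.28653)^2:
P(M) = 0.71347^2 = 0.509039
P(M+2) = 2 × 0.71347^1 × 0.28653^1 = 0.408861
P(M+4) = 0.28653^2 = 0.082099
The M peak is largest (0.509039); scaling to 100 gives 100.0 : 80.3 : 16.1.

100.0 : 80.3 : 16.1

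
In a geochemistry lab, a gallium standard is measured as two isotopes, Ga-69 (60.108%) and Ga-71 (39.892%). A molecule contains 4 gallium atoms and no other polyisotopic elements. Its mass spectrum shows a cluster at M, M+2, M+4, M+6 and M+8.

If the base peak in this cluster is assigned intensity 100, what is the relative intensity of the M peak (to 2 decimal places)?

37.67

Term probabilities: M 0.1305, M+2 0.3465, M+4 0.3450, M+6 0.1526, M+8 0.0253. Base peak = M+2.
P(M+2) = C(4,1) × 0.60108^3 × 0.39892^1 = 4 × 0.2171685 × 0.39892 = 0.346531 (base)
P(M) = C(4,0) × 0.60108^4 × 0.39892^0 = 1 × 0.13053564 × 1.0000 = 0.130536
Relative intensity = 0.130536 / 0.346531 × 100 = 37.67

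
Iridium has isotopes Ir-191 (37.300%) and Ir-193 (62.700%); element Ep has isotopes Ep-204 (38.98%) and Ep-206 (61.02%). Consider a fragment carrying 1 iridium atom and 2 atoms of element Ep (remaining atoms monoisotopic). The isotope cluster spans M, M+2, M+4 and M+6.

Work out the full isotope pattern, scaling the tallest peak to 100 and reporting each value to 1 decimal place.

Iridium pattern (n=1): 0.3730 : 0.6270
Element Ep pattern (n=2): 0.15194404 : 0.47571192 : 0.37234404
Convolve the two distributions (both contribute in 2-u steps):
  M: 0.3730×0.15194404 = 0.056675
  M+2: 0.3730×0.47571192 + 0.6270×0.15194404 = 0.272709
  M+4: 0.3730×0.37234404 + 0.6270×0.47571192 = 0.437156
  M+6: 0.6270×0.37234404 = 0.233460
Scale to base peak (0.437156) = 100: 13.0 : 62.4 : 100.0 : 53.4

13.0 : 62.4 : 100.0 : 53.4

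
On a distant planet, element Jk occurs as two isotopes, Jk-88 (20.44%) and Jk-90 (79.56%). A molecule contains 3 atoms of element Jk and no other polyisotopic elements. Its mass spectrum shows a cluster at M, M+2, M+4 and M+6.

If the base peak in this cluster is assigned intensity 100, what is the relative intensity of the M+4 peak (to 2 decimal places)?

Binomial terms of (0.2044 + 0.7956)^3: M 0.0085, M+2 0.0997, M+4 0.3881, M+6 0.5036 → M+6 is the base peak.
P(M+6) = C(3,3) × 0.2044^0 × 0.7956^3 = 1 × 1.0000 × 0.50359838 = 0.503598 (base)
P(M+4) = C(3,2) × 0.2044^1 × 0.7956^2 = 3 × 0.2044 × 0.63297936 = 0.388143
Relative intensity = 0.388143 / 0.503598 × 100 = 77.07

77.07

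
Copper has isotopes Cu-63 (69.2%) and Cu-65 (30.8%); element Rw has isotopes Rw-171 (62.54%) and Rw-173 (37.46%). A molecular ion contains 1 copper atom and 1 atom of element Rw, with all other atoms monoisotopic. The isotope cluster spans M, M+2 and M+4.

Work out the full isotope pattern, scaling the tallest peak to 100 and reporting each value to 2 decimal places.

95.78 : 100.00 : 25.53

Copper pattern (n=1): 0.6920 : 0.3080
Element Rw pattern (n=1): 0.6254 : 0.3746
Convolve the two distributions (both contribute in 2-u steps):
  M: 0.6920×0.6254 = 0.432777
  M+2: 0.6920×0.3746 + 0.3080×0.6254 = 0.451846
  M+4: 0.3080×0.3746 = 0.115377
Scale to base peak (0.451846) = 100: 95.78 : 100.00 : 25.53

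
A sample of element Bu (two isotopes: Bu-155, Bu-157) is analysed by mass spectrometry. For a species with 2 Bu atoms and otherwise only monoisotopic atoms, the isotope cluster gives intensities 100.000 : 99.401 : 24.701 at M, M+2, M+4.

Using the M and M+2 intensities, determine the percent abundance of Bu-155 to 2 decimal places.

If p is the fraction of Bu that is Bu-155, then I(M+2)/I(M) = [C(2,1)·p^1·(1−p)] / p^2 = 2·(1−p)/p = 99.401/100.000 = 0.9940
(1−p)/p = 0.9940/2 = 0.4970  ⇒  p = 1/(1 + 0.4970) = 0.6680
Bu-155: 66.80%, Bu-157: 33.20%.

66.80%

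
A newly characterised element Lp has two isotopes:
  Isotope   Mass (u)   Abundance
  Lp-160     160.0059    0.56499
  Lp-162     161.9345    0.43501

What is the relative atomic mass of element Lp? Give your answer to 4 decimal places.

Average mass = Σ (abundance × isotope mass) = 0.56499 × 160.0059 + 0.43501 × 161.9345
= 90.40173 + 70.44313 = 160.84486 u

160.8449 u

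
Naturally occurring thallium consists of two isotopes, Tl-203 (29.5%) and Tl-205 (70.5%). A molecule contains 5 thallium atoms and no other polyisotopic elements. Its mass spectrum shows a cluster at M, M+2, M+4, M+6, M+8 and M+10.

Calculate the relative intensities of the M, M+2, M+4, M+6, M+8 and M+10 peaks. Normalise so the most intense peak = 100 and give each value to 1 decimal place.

The 5 Tl atoms are independent, so intensities follow the terms of (0.295 + 0.705)^5.
P(M) = 0.295^5 = 0.002234
P(M+2) = 5 × 0.295^4 × 0.705^1 = 0.026696
P(M+4) = 10 × 0.295^3 × 0.705^2 = 0.127598
P(M+6) = 10 × 0.295^2 × 0.705^3 = 0.304938
P(M+8) = 5 × 0.295^1 × 0.705^4 = 0.364375
P(M+10) = 0.705^5 = 0.174159
The M+8 peak is largest (0.364375); scaling to 100 gives 0.6 : 7.3 : 35.0 : 83.7 : 100.0 : 47.8.

0.6 : 7.3 : 35.0 : 83.7 : 100.0 : 47.8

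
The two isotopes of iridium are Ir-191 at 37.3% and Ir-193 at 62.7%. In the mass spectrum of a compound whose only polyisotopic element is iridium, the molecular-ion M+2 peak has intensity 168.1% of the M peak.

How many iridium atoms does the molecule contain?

1

With n Ir atoms, P(M+2)/P(M) = C(n,1)·p^(n−1)q / p^n = n·q/p = n · 0.627/0.373.
n = 1.681 × 0.373/0.627 = 1.00 ≈ 1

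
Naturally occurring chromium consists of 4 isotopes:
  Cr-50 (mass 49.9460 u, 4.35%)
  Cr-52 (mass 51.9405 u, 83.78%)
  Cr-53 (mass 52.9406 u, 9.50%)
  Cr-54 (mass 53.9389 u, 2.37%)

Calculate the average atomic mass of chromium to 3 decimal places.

Ar = Σ fᵢ·mᵢ = 0.0435 × 49.9460 + 0.8378 × 51.9405 + 0.0950 × 52.9406 + 0.0237 × 53.9389
= 2.17265 + 43.51575 + 5.02936 + 1.27835 = 51.99611 u

51.996 u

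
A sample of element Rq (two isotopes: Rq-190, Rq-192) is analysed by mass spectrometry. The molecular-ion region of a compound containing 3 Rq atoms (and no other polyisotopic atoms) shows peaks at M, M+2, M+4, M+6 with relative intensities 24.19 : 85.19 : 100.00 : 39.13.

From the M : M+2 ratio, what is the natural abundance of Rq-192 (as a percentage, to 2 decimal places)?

54.00%

Write p for the Rq-190 fraction. I(M+2)/I(M) = [C(3,1)·p^2·(1−p)] / p^3 = 3·(1−p)/p = 85.19/24.19 = 3.5217
(1−p)/p = 3.5217/3 = 1.1739  ⇒  p = 1/(1 + 1.1739) = 0.4600
Rq-190: 46.00%, Rq-192: 54.00%.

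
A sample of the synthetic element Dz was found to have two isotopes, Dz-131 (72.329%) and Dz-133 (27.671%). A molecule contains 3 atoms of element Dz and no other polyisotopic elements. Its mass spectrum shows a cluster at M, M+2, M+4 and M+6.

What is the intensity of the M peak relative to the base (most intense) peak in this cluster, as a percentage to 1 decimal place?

Binomial terms of (0.72329 + 0.27671)^3: M 0.3784, M+2 0.4343, M+4 0.1661, M+6 0.0212 → M+2 is the base peak.
P(M+2) = C(3,1) × 0.72329^2 × 0.27671^1 = 3 × 0.52314842 × 0.27671 = 0.434281 (base)
P(M) = C(3,0) × 0.72329^3 × 0.27671^0 = 1 × 0.37838802 × 1.0000 = 0.378388
Relative intensity = 0.378388 / 0.434281 × 100 = 87.1

87.1%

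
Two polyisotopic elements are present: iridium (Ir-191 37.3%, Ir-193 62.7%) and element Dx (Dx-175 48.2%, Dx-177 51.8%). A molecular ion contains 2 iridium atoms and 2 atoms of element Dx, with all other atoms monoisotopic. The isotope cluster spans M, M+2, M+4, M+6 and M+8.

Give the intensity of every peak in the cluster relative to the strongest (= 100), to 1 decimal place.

Iridium pattern (n=2): 0.139129 : 0.467742 : 0.393129
Element Dx pattern (n=2): 0.232324 : 0.499352 : 0.268324
Convolve the two distributions (both contribute in 2-u steps):
  M: 0.139129×0.232324 = 0.032323
  M+2: 0.139129×0.499352 + 0.467742×0.232324 = 0.178142
  M+4: 0.139129×0.268324 + 0.467742×0.499352 + 0.393129×0.232324 = 0.362233
  M+6: 0.467742×0.268324 + 0.393129×0.499352 = 0.321816
  M+8: 0.393129×0.268324 = 0.105486
Scale to base peak (0.362233) = 100: 8.9 : 49.2 : 100.0 : 88.8 : 29.1

8.9 : 49.2 : 100.0 : 88.8 : 29.1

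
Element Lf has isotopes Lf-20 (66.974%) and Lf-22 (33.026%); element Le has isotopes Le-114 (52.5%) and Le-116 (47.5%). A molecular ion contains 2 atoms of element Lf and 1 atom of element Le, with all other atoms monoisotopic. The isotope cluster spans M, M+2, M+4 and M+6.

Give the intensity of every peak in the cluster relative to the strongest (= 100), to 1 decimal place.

Element Lf pattern (n=2): 0.44855167 : 0.44237666 : 0.10907167
Element Le pattern (n=1): 0.5250 : 0.4750
Convolve the two distributions (both contribute in 2-u steps):
  M: 0.44855167×0.5250 = 0.235490
  M+2: 0.44855167×0.4750 + 0.44237666×0.5250 = 0.445310
  M+4: 0.44237666×0.4750 + 0.10907167×0.5250 = 0.267392
  M+6: 0.10907167×0.4750 = 0.051809
Scale to base peak (0.445310) = 100: 52.9 : 100.0 : 60.0 : 11.6

52.9 : 100.0 : 60.0 : 11.6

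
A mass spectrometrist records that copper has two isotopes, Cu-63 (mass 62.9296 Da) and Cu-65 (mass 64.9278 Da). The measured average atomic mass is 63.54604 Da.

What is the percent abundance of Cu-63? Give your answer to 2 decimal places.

69.15%

Writing the weighted mean with unknown fraction x of Cu-63:
62.9296·x + 64.9278·(1 − x) = 63.54604
(62.9296 − 64.9278)·x = 63.54604 − 64.9278
x = -1.38176 / -1.9982 = 0.69150 → 69.15% Cu-63, 30.85% Cu-65.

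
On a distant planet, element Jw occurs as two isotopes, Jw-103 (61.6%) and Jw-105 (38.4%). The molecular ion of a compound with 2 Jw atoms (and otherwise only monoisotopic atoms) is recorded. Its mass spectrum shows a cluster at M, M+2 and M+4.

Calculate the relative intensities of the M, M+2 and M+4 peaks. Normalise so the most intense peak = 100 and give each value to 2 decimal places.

The 2 Jw atoms are independent, so intensities follow the terms of (0.616 + 0.384)^2.
P(M) = 0.616^2 = 0.379456
P(M+2) = 2 × 0.616^1 × 0.384^1 = 0.473088
P(M+4) = 0.384^2 = 0.147456
The M+2 peak is largest (0.473088); scaling to 100 gives 80.21 : 100.00 : 31.17.

80.21 : 100.00 : 31.17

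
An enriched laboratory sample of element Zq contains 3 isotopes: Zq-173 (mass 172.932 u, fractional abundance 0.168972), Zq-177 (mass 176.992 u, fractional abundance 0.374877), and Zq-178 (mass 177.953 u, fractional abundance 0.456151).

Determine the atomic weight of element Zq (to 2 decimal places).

Average mass = Σ (abundance × isotope mass) = 0.168972 × 172.932 + 0.374877 × 176.992 + 0.456151 × 177.953
= 29.2207 + 66.3502 + 81.1734 = 176.7443 u

176.74 u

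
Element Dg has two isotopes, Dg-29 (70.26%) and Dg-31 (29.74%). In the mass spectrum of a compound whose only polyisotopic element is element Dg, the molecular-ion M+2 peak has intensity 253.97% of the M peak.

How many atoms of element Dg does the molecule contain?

6

For n independent Dg atoms, I(M+2)/I(M) = n · (abundance Dg-31) / (abundance Dg-29) = n · 0.2974/0.7026.
n = 2.5397 × 0.7026/0.2974 = 6.00 ≈ 6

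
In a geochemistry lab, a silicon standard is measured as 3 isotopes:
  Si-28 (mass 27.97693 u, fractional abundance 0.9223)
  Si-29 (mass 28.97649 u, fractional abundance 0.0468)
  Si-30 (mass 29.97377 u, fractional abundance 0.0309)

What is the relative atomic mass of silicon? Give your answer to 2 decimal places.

28.09 u

Ar = Σ fᵢ·mᵢ = 0.9223 × 27.97693 + 0.0468 × 28.97649 + 0.0309 × 29.97377
= 25.803123 + 1.356100 + 0.926189 = 28.085412 u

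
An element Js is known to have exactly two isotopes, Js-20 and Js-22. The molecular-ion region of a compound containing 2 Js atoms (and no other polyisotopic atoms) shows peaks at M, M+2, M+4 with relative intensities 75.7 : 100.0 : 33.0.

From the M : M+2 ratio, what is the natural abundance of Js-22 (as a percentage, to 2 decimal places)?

Write p for the Js-20 fraction. I(M+2)/I(M) = [C(2,1)·p^1·(1−p)] / p^2 = 2·(1−p)/p = 100.0/75.7 = 1.3210
(1−p)/p = 1.3210/2 = 0.6605  ⇒  p = 1/(1 + 0.6605) = 0.6022
Js-20: 60.22%, Js-22: 39.78%.

39.78%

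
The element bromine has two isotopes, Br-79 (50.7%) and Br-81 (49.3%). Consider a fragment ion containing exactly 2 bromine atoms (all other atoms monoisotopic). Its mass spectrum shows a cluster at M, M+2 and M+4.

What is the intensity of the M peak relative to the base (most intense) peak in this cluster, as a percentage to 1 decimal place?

Binomial terms of (0.507 + 0.493)^2: M 0.2570, M+2 0.4999, M+4 0.2430 → M+2 is the base peak.
P(M+2) = C(2,1) × 0.507^1 × 0.493^1 = 2 × 0.5070 × 0.4930 = 0.499902 (base)
P(M) = C(2,0) × 0.507^2 × 0.493^0 = 1 × 0.257049 × 1.0000 = 0.257049
Relative intensity = 0.257049 / 0.499902 × 100 = 51.4

51.4%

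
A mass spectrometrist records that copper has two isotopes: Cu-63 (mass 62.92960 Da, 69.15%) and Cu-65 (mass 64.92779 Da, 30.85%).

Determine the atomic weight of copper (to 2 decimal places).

The abundance-weighted mean is 0.6915 × 62.92960 + 0.3085 × 64.92779
= 43.515818 + 20.030223 = 63.546041 Da

63.55 Da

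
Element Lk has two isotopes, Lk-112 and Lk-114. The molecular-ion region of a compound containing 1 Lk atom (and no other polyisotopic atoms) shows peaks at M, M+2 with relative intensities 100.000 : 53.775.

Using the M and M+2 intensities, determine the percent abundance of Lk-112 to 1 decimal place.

65.0%

If p is the fraction of Lk that is Lk-112, then I(M+2)/I(M) = [C(1,1)·p^0·(1−p)] / p^1 = 1·(1−p)/p = 53.775/100.000 = 0.5377
(1−p)/p = 0.5377/1 = 0.5377  ⇒  p = 1/(1 + 0.5377) = 0.6503
Lk-112: 65.0%, Lk-114: 35.0%.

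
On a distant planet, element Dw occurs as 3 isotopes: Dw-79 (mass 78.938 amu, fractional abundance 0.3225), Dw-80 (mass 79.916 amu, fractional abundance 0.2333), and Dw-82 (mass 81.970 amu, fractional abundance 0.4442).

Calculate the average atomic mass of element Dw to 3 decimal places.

80.513 amu

The abundance-weighted mean is 0.3225 × 78.938 + 0.2333 × 79.916 + 0.4442 × 81.970
= 25.4575 + 18.6444 + 36.4111 = 80.5130 amu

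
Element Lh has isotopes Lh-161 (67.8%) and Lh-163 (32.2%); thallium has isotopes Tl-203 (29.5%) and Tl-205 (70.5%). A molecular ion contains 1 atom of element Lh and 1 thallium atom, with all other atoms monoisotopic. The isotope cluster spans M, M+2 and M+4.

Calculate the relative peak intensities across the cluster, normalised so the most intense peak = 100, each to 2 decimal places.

Element Lh pattern (n=1): 0.6780 : 0.3220
Thallium pattern (n=1): 0.2950 : 0.7050
Convolve the two distributions (both contribute in 2-u steps):
  M: 0.6780×0.2950 = 0.200010
  M+2: 0.6780×0.7050 + 0.3220×0.2950 = 0.572980
  M+4: 0.3220×0.7050 = 0.227010
Scale to base peak (0.572980) = 100: 34.91 : 100.00 : 39.62

34.91 : 100.00 : 39.62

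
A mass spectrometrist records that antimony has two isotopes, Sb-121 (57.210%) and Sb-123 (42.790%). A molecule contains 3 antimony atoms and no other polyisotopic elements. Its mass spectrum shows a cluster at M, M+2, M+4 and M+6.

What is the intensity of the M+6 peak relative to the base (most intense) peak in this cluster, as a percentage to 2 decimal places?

Term probabilities: M 0.1872, M+2 0.4202, M+4 0.3143, M+6 0.0783. Base peak = M+2.
P(M+2) = C(3,1) × 0.57210^2 × 0.42790^1 = 3 × 0.32729841 × 0.4279 = 0.420153 (base)
P(M+6) = C(3,3) × 0.57210^0 × 0.42790^3 = 1 × 1.0000 × 0.07834781 = 0.078348
Relative intensity = 0.078348 / 0.420153 × 100 = 18.65

18.65%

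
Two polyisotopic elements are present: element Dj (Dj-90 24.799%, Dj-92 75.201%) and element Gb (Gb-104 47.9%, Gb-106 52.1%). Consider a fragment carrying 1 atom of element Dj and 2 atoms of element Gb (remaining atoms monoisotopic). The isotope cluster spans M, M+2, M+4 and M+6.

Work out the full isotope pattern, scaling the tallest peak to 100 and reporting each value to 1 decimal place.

Element Dj pattern (n=1): 0.24799 : 0.75201
Element Gb pattern (n=2): 0.229441 : 0.499118 : 0.271441
Convolve the two distributions (both contribute in 2-u steps):
  M: 0.24799×0.229441 = 0.056899
  M+2: 0.24799×0.499118 + 0.75201×0.229441 = 0.296318
  M+4: 0.24799×0.271441 + 0.75201×0.499118 = 0.442656
  M+6: 0.75201×0.271441 = 0.204126
Scale to base peak (0.442656) = 100: 12.9 : 66.9 : 100.0 : 46.1

12.9 : 66.9 : 100.0 : 46.1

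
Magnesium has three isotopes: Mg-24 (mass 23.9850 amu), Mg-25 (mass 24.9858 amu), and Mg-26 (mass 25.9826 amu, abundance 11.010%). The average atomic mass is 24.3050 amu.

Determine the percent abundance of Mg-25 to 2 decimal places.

Let x and y be the fractions of Mg-24 and Mg-25. Then x + y = 1 − 0.11010 = 0.88990 and 23.9850x + 24.9858y = 24.3050 − 0.11010×25.9826 = 21.44431574.
Substituting: 23.9850x + 24.9858(0.88990 − x) = 21.44431574
(23.9850 − 24.9858)x = -0.79054768  ⇒  x = 0.78992, y = 0.09998
Mg-24: 78.99%, Mg-25: 10.00%.

10.00%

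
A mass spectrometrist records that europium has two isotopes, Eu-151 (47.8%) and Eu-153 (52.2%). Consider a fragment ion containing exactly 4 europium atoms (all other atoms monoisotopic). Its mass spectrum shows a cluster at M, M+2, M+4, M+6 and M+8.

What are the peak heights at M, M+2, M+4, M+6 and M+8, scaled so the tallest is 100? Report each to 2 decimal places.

The 4 Eu atoms are independent, so intensities follow the terms of (0.478 + 0.522)^4.
P(M) = 0.478^4 = 0.052205
P(M+2) = 4 × 0.478^3 × 0.522^1 = 0.228042
P(M+4) = 6 × 0.478^2 × 0.522^2 = 0.373549
P(M+6) = 4 × 0.478^1 × 0.522^3 = 0.271956
P(M+8) = 0.522^4 = 0.074248
The M+4 peak is largest (0.373549); scaling to 100 gives 13.98 : 61.05 : 100.00 : 72.80 : 19.88.

13.98 : 61.05 : 100.00 : 72.80 : 19.88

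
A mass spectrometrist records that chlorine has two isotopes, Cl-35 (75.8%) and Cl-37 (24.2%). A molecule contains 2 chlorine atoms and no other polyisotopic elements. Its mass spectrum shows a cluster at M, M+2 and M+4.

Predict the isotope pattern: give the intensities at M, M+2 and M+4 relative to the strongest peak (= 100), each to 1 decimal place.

Each Cl atom is independently Cl-35 (p = 0.758) or Cl-37 (q = 0.242); the cluster is the binomial expansion (p + q)^2.
P(M) = 0.758^2 = 0.574564
P(M+2) = 2 × 0.758^1 × 0.242^1 = 0.366872
P(M+4) = 0.242^2 = 0.058564
The M peak is largest (0.574564); scaling to 100 gives 100.0 : 63.9 : 10.2.

100.0 : 63.9 : 10.2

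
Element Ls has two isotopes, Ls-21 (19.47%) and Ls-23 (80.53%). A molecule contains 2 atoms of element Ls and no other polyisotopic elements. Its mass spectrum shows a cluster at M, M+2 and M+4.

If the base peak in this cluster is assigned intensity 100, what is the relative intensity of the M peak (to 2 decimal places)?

5.85

(0.1947 + 0.8053)^2 gives M 0.0379, M+2 0.3136, M+4 0.6485; the largest is M+4.
P(M+4) = C(2,2) × 0.1947^0 × 0.8053^2 = 1 × 1.0000 × 0.64850809 = 0.648508 (base)
P(M) = C(2,0) × 0.1947^2 × 0.8053^0 = 1 × 0.03790809 × 1.0000 = 0.037908
Relative intensity = 0.037908 / 0.648508 × 100 = 5.85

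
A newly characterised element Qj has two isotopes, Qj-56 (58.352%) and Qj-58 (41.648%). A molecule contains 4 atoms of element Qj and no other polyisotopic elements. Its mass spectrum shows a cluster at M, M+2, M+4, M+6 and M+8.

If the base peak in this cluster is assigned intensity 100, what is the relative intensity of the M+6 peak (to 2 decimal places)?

Binomial terms of (0.58352 + 0.41648)^4: M 0.1159, M+2 0.3310, M+4 0.3544, M+6 0.1686, M+8 0.0301 → M+4 is the base peak.
P(M+4) = C(4,2) × 0.58352^2 × 0.41648^2 = 6 × 0.34049559 × 0.17345559 = 0.354365 (base)
P(M+6) = C(4,3) × 0.58352^1 × 0.41648^3 = 4 × 0.58352 × 0.07224078 = 0.168616
Relative intensity = 0.168616 / 0.354365 × 100 = 47.58

47.58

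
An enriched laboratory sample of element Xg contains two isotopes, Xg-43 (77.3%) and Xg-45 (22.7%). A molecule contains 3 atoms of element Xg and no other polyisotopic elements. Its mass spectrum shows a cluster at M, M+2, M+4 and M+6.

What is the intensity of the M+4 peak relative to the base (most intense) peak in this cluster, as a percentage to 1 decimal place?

25.9%

Term probabilities: M 0.4619, M+2 0.4069, M+4 0.1195, M+6 0.0117. Base peak = M.
P(M) = C(3,0) × 0.773^3 × 0.227^0 = 1 × 0.46188992 × 1.0000 = 0.461890 (base)
P(M+4) = C(3,2) × 0.773^1 × 0.227^2 = 3 × 0.7730 × 0.051529 = 0.119496
Relative intensity = 0.119496 / 0.461890 × 100 = 25.9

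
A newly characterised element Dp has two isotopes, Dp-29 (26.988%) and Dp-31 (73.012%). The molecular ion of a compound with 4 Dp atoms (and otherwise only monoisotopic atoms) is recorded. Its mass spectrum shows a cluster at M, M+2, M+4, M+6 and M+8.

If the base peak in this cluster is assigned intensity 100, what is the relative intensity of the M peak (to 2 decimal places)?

1.26

Binomial terms of (0.26988 + 0.73012)^4: M 0.0053, M+2 0.0574, M+4 0.2330, M+6 0.4202, M+8 0.2842 → M+6 is the base peak.
P(M+6) = C(4,3) × 0.26988^1 × 0.73012^3 = 4 × 0.26988 × 0.38920888 = 0.420159 (base)
P(M) = C(4,0) × 0.26988^4 × 0.73012^0 = 1 × 0.00530497 × 1.0000 = 0.005305
Relative intensity = 0.005305 / 0.420159 × 100 = 1.26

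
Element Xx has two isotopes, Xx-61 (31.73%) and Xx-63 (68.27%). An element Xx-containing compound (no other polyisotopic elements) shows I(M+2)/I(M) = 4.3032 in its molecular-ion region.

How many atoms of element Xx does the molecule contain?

2

For n independent Xx atoms, I(M+2)/I(M) = n · (abundance Xx-63) / (abundance Xx-61) = n · 0.6827/0.3173.
n = 4.3032 × 0.3173/0.6827 = 2.00 ≈ 2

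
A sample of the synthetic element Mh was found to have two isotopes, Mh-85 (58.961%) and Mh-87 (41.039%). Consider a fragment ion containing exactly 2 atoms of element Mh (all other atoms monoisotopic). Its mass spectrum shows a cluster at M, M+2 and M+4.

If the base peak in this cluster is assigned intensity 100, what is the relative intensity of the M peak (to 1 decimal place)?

(0.58961 + 0.41039)^2 gives M 0.3476, M+2 0.4839, M+4 0.1684; the largest is M+2.
P(M+2) = C(2,1) × 0.58961^1 × 0.41039^1 = 2 × 0.58961 × 0.41039 = 0.483940 (base)
P(M) = C(2,0) × 0.58961^2 × 0.41039^0 = 1 × 0.34763995 × 1.0000 = 0.347640
Relative intensity = 0.347640 / 0.483940 × 100 = 71.8

71.8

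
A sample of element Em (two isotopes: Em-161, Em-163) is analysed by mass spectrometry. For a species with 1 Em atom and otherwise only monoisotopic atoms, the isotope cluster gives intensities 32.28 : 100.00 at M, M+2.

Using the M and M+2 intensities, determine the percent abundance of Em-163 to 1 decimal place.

Write p for the Em-161 fraction. I(M+2)/I(M) = [C(1,1)·p^0·(1−p)] / p^1 = 1·(1−p)/p = 100.00/32.28 = 3.0979
(1−p)/p = 3.0979/1 = 3.0979  ⇒  p = 1/(1 + 3.0979) = 0.2440
Em-161: 24.4%, Em-163: 75.6%.

75.6%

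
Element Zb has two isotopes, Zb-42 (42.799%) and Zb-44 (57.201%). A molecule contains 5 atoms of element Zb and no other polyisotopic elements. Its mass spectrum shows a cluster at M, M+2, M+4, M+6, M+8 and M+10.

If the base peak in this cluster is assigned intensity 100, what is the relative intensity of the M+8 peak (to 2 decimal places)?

66.83

Binomial terms of (0.42799 + 0.57201)^5: M 0.0144, M+2 0.0960, M+4 0.2565, M+6 0.3428, M+8 0.2291, M+10 0.0612 → M+6 is the base peak.
P(M+6) = C(5,3) × 0.42799^2 × 0.57201^3 = 10 × 0.18317544 × 0.18715906 = 0.342829 (base)
P(M+8) = C(5,4) × 0.42799^1 × 0.57201^4 = 5 × 0.42799 × 0.10705686 = 0.229096
Relative intensity = 0.229096 / 0.342829 × 100 = 66.83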